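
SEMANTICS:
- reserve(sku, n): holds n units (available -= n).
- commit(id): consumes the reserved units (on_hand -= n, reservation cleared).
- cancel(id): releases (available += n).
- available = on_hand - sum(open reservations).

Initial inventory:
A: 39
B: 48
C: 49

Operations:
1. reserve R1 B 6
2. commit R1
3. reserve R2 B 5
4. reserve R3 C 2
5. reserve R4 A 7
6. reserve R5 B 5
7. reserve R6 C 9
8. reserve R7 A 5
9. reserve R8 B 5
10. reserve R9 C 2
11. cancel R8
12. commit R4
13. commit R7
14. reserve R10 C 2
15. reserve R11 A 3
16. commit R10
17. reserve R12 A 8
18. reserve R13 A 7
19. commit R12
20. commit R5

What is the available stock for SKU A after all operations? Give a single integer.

Answer: 9

Derivation:
Step 1: reserve R1 B 6 -> on_hand[A=39 B=48 C=49] avail[A=39 B=42 C=49] open={R1}
Step 2: commit R1 -> on_hand[A=39 B=42 C=49] avail[A=39 B=42 C=49] open={}
Step 3: reserve R2 B 5 -> on_hand[A=39 B=42 C=49] avail[A=39 B=37 C=49] open={R2}
Step 4: reserve R3 C 2 -> on_hand[A=39 B=42 C=49] avail[A=39 B=37 C=47] open={R2,R3}
Step 5: reserve R4 A 7 -> on_hand[A=39 B=42 C=49] avail[A=32 B=37 C=47] open={R2,R3,R4}
Step 6: reserve R5 B 5 -> on_hand[A=39 B=42 C=49] avail[A=32 B=32 C=47] open={R2,R3,R4,R5}
Step 7: reserve R6 C 9 -> on_hand[A=39 B=42 C=49] avail[A=32 B=32 C=38] open={R2,R3,R4,R5,R6}
Step 8: reserve R7 A 5 -> on_hand[A=39 B=42 C=49] avail[A=27 B=32 C=38] open={R2,R3,R4,R5,R6,R7}
Step 9: reserve R8 B 5 -> on_hand[A=39 B=42 C=49] avail[A=27 B=27 C=38] open={R2,R3,R4,R5,R6,R7,R8}
Step 10: reserve R9 C 2 -> on_hand[A=39 B=42 C=49] avail[A=27 B=27 C=36] open={R2,R3,R4,R5,R6,R7,R8,R9}
Step 11: cancel R8 -> on_hand[A=39 B=42 C=49] avail[A=27 B=32 C=36] open={R2,R3,R4,R5,R6,R7,R9}
Step 12: commit R4 -> on_hand[A=32 B=42 C=49] avail[A=27 B=32 C=36] open={R2,R3,R5,R6,R7,R9}
Step 13: commit R7 -> on_hand[A=27 B=42 C=49] avail[A=27 B=32 C=36] open={R2,R3,R5,R6,R9}
Step 14: reserve R10 C 2 -> on_hand[A=27 B=42 C=49] avail[A=27 B=32 C=34] open={R10,R2,R3,R5,R6,R9}
Step 15: reserve R11 A 3 -> on_hand[A=27 B=42 C=49] avail[A=24 B=32 C=34] open={R10,R11,R2,R3,R5,R6,R9}
Step 16: commit R10 -> on_hand[A=27 B=42 C=47] avail[A=24 B=32 C=34] open={R11,R2,R3,R5,R6,R9}
Step 17: reserve R12 A 8 -> on_hand[A=27 B=42 C=47] avail[A=16 B=32 C=34] open={R11,R12,R2,R3,R5,R6,R9}
Step 18: reserve R13 A 7 -> on_hand[A=27 B=42 C=47] avail[A=9 B=32 C=34] open={R11,R12,R13,R2,R3,R5,R6,R9}
Step 19: commit R12 -> on_hand[A=19 B=42 C=47] avail[A=9 B=32 C=34] open={R11,R13,R2,R3,R5,R6,R9}
Step 20: commit R5 -> on_hand[A=19 B=37 C=47] avail[A=9 B=32 C=34] open={R11,R13,R2,R3,R6,R9}
Final available[A] = 9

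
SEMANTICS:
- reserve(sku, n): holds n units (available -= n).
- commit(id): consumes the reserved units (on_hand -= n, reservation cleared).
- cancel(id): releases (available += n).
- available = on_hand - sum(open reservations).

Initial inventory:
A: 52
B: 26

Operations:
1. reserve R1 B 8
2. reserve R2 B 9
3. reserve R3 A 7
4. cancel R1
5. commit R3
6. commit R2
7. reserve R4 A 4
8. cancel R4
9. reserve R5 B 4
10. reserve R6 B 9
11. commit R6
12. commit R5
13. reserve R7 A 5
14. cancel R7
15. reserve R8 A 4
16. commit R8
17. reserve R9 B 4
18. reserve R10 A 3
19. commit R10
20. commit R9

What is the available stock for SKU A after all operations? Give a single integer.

Step 1: reserve R1 B 8 -> on_hand[A=52 B=26] avail[A=52 B=18] open={R1}
Step 2: reserve R2 B 9 -> on_hand[A=52 B=26] avail[A=52 B=9] open={R1,R2}
Step 3: reserve R3 A 7 -> on_hand[A=52 B=26] avail[A=45 B=9] open={R1,R2,R3}
Step 4: cancel R1 -> on_hand[A=52 B=26] avail[A=45 B=17] open={R2,R3}
Step 5: commit R3 -> on_hand[A=45 B=26] avail[A=45 B=17] open={R2}
Step 6: commit R2 -> on_hand[A=45 B=17] avail[A=45 B=17] open={}
Step 7: reserve R4 A 4 -> on_hand[A=45 B=17] avail[A=41 B=17] open={R4}
Step 8: cancel R4 -> on_hand[A=45 B=17] avail[A=45 B=17] open={}
Step 9: reserve R5 B 4 -> on_hand[A=45 B=17] avail[A=45 B=13] open={R5}
Step 10: reserve R6 B 9 -> on_hand[A=45 B=17] avail[A=45 B=4] open={R5,R6}
Step 11: commit R6 -> on_hand[A=45 B=8] avail[A=45 B=4] open={R5}
Step 12: commit R5 -> on_hand[A=45 B=4] avail[A=45 B=4] open={}
Step 13: reserve R7 A 5 -> on_hand[A=45 B=4] avail[A=40 B=4] open={R7}
Step 14: cancel R7 -> on_hand[A=45 B=4] avail[A=45 B=4] open={}
Step 15: reserve R8 A 4 -> on_hand[A=45 B=4] avail[A=41 B=4] open={R8}
Step 16: commit R8 -> on_hand[A=41 B=4] avail[A=41 B=4] open={}
Step 17: reserve R9 B 4 -> on_hand[A=41 B=4] avail[A=41 B=0] open={R9}
Step 18: reserve R10 A 3 -> on_hand[A=41 B=4] avail[A=38 B=0] open={R10,R9}
Step 19: commit R10 -> on_hand[A=38 B=4] avail[A=38 B=0] open={R9}
Step 20: commit R9 -> on_hand[A=38 B=0] avail[A=38 B=0] open={}
Final available[A] = 38

Answer: 38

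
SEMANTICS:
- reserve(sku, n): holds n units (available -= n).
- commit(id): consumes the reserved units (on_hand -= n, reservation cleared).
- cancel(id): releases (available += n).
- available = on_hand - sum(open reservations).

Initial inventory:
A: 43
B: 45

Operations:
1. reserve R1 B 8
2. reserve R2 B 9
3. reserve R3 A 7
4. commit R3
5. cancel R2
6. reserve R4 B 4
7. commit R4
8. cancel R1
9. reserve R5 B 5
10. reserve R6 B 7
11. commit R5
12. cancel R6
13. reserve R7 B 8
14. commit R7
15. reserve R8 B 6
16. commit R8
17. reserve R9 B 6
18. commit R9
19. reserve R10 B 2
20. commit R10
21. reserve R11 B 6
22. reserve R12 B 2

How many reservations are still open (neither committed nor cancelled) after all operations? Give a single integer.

Step 1: reserve R1 B 8 -> on_hand[A=43 B=45] avail[A=43 B=37] open={R1}
Step 2: reserve R2 B 9 -> on_hand[A=43 B=45] avail[A=43 B=28] open={R1,R2}
Step 3: reserve R3 A 7 -> on_hand[A=43 B=45] avail[A=36 B=28] open={R1,R2,R3}
Step 4: commit R3 -> on_hand[A=36 B=45] avail[A=36 B=28] open={R1,R2}
Step 5: cancel R2 -> on_hand[A=36 B=45] avail[A=36 B=37] open={R1}
Step 6: reserve R4 B 4 -> on_hand[A=36 B=45] avail[A=36 B=33] open={R1,R4}
Step 7: commit R4 -> on_hand[A=36 B=41] avail[A=36 B=33] open={R1}
Step 8: cancel R1 -> on_hand[A=36 B=41] avail[A=36 B=41] open={}
Step 9: reserve R5 B 5 -> on_hand[A=36 B=41] avail[A=36 B=36] open={R5}
Step 10: reserve R6 B 7 -> on_hand[A=36 B=41] avail[A=36 B=29] open={R5,R6}
Step 11: commit R5 -> on_hand[A=36 B=36] avail[A=36 B=29] open={R6}
Step 12: cancel R6 -> on_hand[A=36 B=36] avail[A=36 B=36] open={}
Step 13: reserve R7 B 8 -> on_hand[A=36 B=36] avail[A=36 B=28] open={R7}
Step 14: commit R7 -> on_hand[A=36 B=28] avail[A=36 B=28] open={}
Step 15: reserve R8 B 6 -> on_hand[A=36 B=28] avail[A=36 B=22] open={R8}
Step 16: commit R8 -> on_hand[A=36 B=22] avail[A=36 B=22] open={}
Step 17: reserve R9 B 6 -> on_hand[A=36 B=22] avail[A=36 B=16] open={R9}
Step 18: commit R9 -> on_hand[A=36 B=16] avail[A=36 B=16] open={}
Step 19: reserve R10 B 2 -> on_hand[A=36 B=16] avail[A=36 B=14] open={R10}
Step 20: commit R10 -> on_hand[A=36 B=14] avail[A=36 B=14] open={}
Step 21: reserve R11 B 6 -> on_hand[A=36 B=14] avail[A=36 B=8] open={R11}
Step 22: reserve R12 B 2 -> on_hand[A=36 B=14] avail[A=36 B=6] open={R11,R12}
Open reservations: ['R11', 'R12'] -> 2

Answer: 2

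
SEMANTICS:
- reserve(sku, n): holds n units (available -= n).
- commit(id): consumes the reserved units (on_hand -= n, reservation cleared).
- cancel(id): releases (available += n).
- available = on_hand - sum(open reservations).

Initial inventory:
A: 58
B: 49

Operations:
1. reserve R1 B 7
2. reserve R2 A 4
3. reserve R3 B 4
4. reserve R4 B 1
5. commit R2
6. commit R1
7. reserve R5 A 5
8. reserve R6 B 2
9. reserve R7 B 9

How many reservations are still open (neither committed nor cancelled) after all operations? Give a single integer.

Step 1: reserve R1 B 7 -> on_hand[A=58 B=49] avail[A=58 B=42] open={R1}
Step 2: reserve R2 A 4 -> on_hand[A=58 B=49] avail[A=54 B=42] open={R1,R2}
Step 3: reserve R3 B 4 -> on_hand[A=58 B=49] avail[A=54 B=38] open={R1,R2,R3}
Step 4: reserve R4 B 1 -> on_hand[A=58 B=49] avail[A=54 B=37] open={R1,R2,R3,R4}
Step 5: commit R2 -> on_hand[A=54 B=49] avail[A=54 B=37] open={R1,R3,R4}
Step 6: commit R1 -> on_hand[A=54 B=42] avail[A=54 B=37] open={R3,R4}
Step 7: reserve R5 A 5 -> on_hand[A=54 B=42] avail[A=49 B=37] open={R3,R4,R5}
Step 8: reserve R6 B 2 -> on_hand[A=54 B=42] avail[A=49 B=35] open={R3,R4,R5,R6}
Step 9: reserve R7 B 9 -> on_hand[A=54 B=42] avail[A=49 B=26] open={R3,R4,R5,R6,R7}
Open reservations: ['R3', 'R4', 'R5', 'R6', 'R7'] -> 5

Answer: 5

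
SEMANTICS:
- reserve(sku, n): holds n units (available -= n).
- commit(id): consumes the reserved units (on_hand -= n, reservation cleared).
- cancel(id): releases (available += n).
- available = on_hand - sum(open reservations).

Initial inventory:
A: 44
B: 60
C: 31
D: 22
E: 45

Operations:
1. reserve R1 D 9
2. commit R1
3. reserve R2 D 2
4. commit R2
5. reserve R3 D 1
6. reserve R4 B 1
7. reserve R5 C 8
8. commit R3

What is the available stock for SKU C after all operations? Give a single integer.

Answer: 23

Derivation:
Step 1: reserve R1 D 9 -> on_hand[A=44 B=60 C=31 D=22 E=45] avail[A=44 B=60 C=31 D=13 E=45] open={R1}
Step 2: commit R1 -> on_hand[A=44 B=60 C=31 D=13 E=45] avail[A=44 B=60 C=31 D=13 E=45] open={}
Step 3: reserve R2 D 2 -> on_hand[A=44 B=60 C=31 D=13 E=45] avail[A=44 B=60 C=31 D=11 E=45] open={R2}
Step 4: commit R2 -> on_hand[A=44 B=60 C=31 D=11 E=45] avail[A=44 B=60 C=31 D=11 E=45] open={}
Step 5: reserve R3 D 1 -> on_hand[A=44 B=60 C=31 D=11 E=45] avail[A=44 B=60 C=31 D=10 E=45] open={R3}
Step 6: reserve R4 B 1 -> on_hand[A=44 B=60 C=31 D=11 E=45] avail[A=44 B=59 C=31 D=10 E=45] open={R3,R4}
Step 7: reserve R5 C 8 -> on_hand[A=44 B=60 C=31 D=11 E=45] avail[A=44 B=59 C=23 D=10 E=45] open={R3,R4,R5}
Step 8: commit R3 -> on_hand[A=44 B=60 C=31 D=10 E=45] avail[A=44 B=59 C=23 D=10 E=45] open={R4,R5}
Final available[C] = 23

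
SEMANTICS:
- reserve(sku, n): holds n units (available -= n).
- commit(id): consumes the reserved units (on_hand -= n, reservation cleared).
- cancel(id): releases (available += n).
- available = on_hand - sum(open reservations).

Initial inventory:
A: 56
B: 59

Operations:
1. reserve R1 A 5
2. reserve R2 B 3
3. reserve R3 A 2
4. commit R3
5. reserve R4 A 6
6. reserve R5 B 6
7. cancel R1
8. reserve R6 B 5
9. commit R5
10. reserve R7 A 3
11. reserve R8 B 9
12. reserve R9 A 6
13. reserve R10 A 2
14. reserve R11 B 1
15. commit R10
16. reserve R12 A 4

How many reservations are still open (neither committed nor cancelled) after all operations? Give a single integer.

Answer: 8

Derivation:
Step 1: reserve R1 A 5 -> on_hand[A=56 B=59] avail[A=51 B=59] open={R1}
Step 2: reserve R2 B 3 -> on_hand[A=56 B=59] avail[A=51 B=56] open={R1,R2}
Step 3: reserve R3 A 2 -> on_hand[A=56 B=59] avail[A=49 B=56] open={R1,R2,R3}
Step 4: commit R3 -> on_hand[A=54 B=59] avail[A=49 B=56] open={R1,R2}
Step 5: reserve R4 A 6 -> on_hand[A=54 B=59] avail[A=43 B=56] open={R1,R2,R4}
Step 6: reserve R5 B 6 -> on_hand[A=54 B=59] avail[A=43 B=50] open={R1,R2,R4,R5}
Step 7: cancel R1 -> on_hand[A=54 B=59] avail[A=48 B=50] open={R2,R4,R5}
Step 8: reserve R6 B 5 -> on_hand[A=54 B=59] avail[A=48 B=45] open={R2,R4,R5,R6}
Step 9: commit R5 -> on_hand[A=54 B=53] avail[A=48 B=45] open={R2,R4,R6}
Step 10: reserve R7 A 3 -> on_hand[A=54 B=53] avail[A=45 B=45] open={R2,R4,R6,R7}
Step 11: reserve R8 B 9 -> on_hand[A=54 B=53] avail[A=45 B=36] open={R2,R4,R6,R7,R8}
Step 12: reserve R9 A 6 -> on_hand[A=54 B=53] avail[A=39 B=36] open={R2,R4,R6,R7,R8,R9}
Step 13: reserve R10 A 2 -> on_hand[A=54 B=53] avail[A=37 B=36] open={R10,R2,R4,R6,R7,R8,R9}
Step 14: reserve R11 B 1 -> on_hand[A=54 B=53] avail[A=37 B=35] open={R10,R11,R2,R4,R6,R7,R8,R9}
Step 15: commit R10 -> on_hand[A=52 B=53] avail[A=37 B=35] open={R11,R2,R4,R6,R7,R8,R9}
Step 16: reserve R12 A 4 -> on_hand[A=52 B=53] avail[A=33 B=35] open={R11,R12,R2,R4,R6,R7,R8,R9}
Open reservations: ['R11', 'R12', 'R2', 'R4', 'R6', 'R7', 'R8', 'R9'] -> 8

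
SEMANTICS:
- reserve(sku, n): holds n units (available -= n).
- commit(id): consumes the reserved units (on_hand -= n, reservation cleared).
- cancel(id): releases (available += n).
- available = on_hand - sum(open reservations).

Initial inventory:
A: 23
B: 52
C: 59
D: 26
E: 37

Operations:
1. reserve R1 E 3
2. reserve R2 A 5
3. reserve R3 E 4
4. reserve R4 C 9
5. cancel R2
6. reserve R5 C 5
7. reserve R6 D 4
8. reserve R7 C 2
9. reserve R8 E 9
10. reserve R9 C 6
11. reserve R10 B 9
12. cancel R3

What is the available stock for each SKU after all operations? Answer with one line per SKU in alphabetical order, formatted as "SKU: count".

Step 1: reserve R1 E 3 -> on_hand[A=23 B=52 C=59 D=26 E=37] avail[A=23 B=52 C=59 D=26 E=34] open={R1}
Step 2: reserve R2 A 5 -> on_hand[A=23 B=52 C=59 D=26 E=37] avail[A=18 B=52 C=59 D=26 E=34] open={R1,R2}
Step 3: reserve R3 E 4 -> on_hand[A=23 B=52 C=59 D=26 E=37] avail[A=18 B=52 C=59 D=26 E=30] open={R1,R2,R3}
Step 4: reserve R4 C 9 -> on_hand[A=23 B=52 C=59 D=26 E=37] avail[A=18 B=52 C=50 D=26 E=30] open={R1,R2,R3,R4}
Step 5: cancel R2 -> on_hand[A=23 B=52 C=59 D=26 E=37] avail[A=23 B=52 C=50 D=26 E=30] open={R1,R3,R4}
Step 6: reserve R5 C 5 -> on_hand[A=23 B=52 C=59 D=26 E=37] avail[A=23 B=52 C=45 D=26 E=30] open={R1,R3,R4,R5}
Step 7: reserve R6 D 4 -> on_hand[A=23 B=52 C=59 D=26 E=37] avail[A=23 B=52 C=45 D=22 E=30] open={R1,R3,R4,R5,R6}
Step 8: reserve R7 C 2 -> on_hand[A=23 B=52 C=59 D=26 E=37] avail[A=23 B=52 C=43 D=22 E=30] open={R1,R3,R4,R5,R6,R7}
Step 9: reserve R8 E 9 -> on_hand[A=23 B=52 C=59 D=26 E=37] avail[A=23 B=52 C=43 D=22 E=21] open={R1,R3,R4,R5,R6,R7,R8}
Step 10: reserve R9 C 6 -> on_hand[A=23 B=52 C=59 D=26 E=37] avail[A=23 B=52 C=37 D=22 E=21] open={R1,R3,R4,R5,R6,R7,R8,R9}
Step 11: reserve R10 B 9 -> on_hand[A=23 B=52 C=59 D=26 E=37] avail[A=23 B=43 C=37 D=22 E=21] open={R1,R10,R3,R4,R5,R6,R7,R8,R9}
Step 12: cancel R3 -> on_hand[A=23 B=52 C=59 D=26 E=37] avail[A=23 B=43 C=37 D=22 E=25] open={R1,R10,R4,R5,R6,R7,R8,R9}

Answer: A: 23
B: 43
C: 37
D: 22
E: 25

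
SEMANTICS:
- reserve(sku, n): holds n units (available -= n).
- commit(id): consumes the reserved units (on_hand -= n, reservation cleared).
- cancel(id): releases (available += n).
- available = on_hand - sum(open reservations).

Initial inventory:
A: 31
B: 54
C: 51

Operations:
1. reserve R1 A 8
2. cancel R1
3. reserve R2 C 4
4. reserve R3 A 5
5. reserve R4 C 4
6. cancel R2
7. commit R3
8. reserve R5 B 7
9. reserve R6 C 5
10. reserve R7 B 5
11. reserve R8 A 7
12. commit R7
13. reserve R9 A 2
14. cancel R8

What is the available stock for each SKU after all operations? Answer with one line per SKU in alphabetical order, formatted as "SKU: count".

Answer: A: 24
B: 42
C: 42

Derivation:
Step 1: reserve R1 A 8 -> on_hand[A=31 B=54 C=51] avail[A=23 B=54 C=51] open={R1}
Step 2: cancel R1 -> on_hand[A=31 B=54 C=51] avail[A=31 B=54 C=51] open={}
Step 3: reserve R2 C 4 -> on_hand[A=31 B=54 C=51] avail[A=31 B=54 C=47] open={R2}
Step 4: reserve R3 A 5 -> on_hand[A=31 B=54 C=51] avail[A=26 B=54 C=47] open={R2,R3}
Step 5: reserve R4 C 4 -> on_hand[A=31 B=54 C=51] avail[A=26 B=54 C=43] open={R2,R3,R4}
Step 6: cancel R2 -> on_hand[A=31 B=54 C=51] avail[A=26 B=54 C=47] open={R3,R4}
Step 7: commit R3 -> on_hand[A=26 B=54 C=51] avail[A=26 B=54 C=47] open={R4}
Step 8: reserve R5 B 7 -> on_hand[A=26 B=54 C=51] avail[A=26 B=47 C=47] open={R4,R5}
Step 9: reserve R6 C 5 -> on_hand[A=26 B=54 C=51] avail[A=26 B=47 C=42] open={R4,R5,R6}
Step 10: reserve R7 B 5 -> on_hand[A=26 B=54 C=51] avail[A=26 B=42 C=42] open={R4,R5,R6,R7}
Step 11: reserve R8 A 7 -> on_hand[A=26 B=54 C=51] avail[A=19 B=42 C=42] open={R4,R5,R6,R7,R8}
Step 12: commit R7 -> on_hand[A=26 B=49 C=51] avail[A=19 B=42 C=42] open={R4,R5,R6,R8}
Step 13: reserve R9 A 2 -> on_hand[A=26 B=49 C=51] avail[A=17 B=42 C=42] open={R4,R5,R6,R8,R9}
Step 14: cancel R8 -> on_hand[A=26 B=49 C=51] avail[A=24 B=42 C=42] open={R4,R5,R6,R9}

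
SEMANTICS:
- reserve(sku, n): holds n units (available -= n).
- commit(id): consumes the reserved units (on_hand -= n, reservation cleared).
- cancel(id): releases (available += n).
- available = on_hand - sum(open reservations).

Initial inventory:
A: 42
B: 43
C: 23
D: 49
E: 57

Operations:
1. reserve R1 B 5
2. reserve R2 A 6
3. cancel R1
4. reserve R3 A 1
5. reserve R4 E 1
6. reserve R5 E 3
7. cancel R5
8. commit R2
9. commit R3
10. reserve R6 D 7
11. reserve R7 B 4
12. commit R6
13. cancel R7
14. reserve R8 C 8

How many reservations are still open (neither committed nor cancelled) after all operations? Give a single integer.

Answer: 2

Derivation:
Step 1: reserve R1 B 5 -> on_hand[A=42 B=43 C=23 D=49 E=57] avail[A=42 B=38 C=23 D=49 E=57] open={R1}
Step 2: reserve R2 A 6 -> on_hand[A=42 B=43 C=23 D=49 E=57] avail[A=36 B=38 C=23 D=49 E=57] open={R1,R2}
Step 3: cancel R1 -> on_hand[A=42 B=43 C=23 D=49 E=57] avail[A=36 B=43 C=23 D=49 E=57] open={R2}
Step 4: reserve R3 A 1 -> on_hand[A=42 B=43 C=23 D=49 E=57] avail[A=35 B=43 C=23 D=49 E=57] open={R2,R3}
Step 5: reserve R4 E 1 -> on_hand[A=42 B=43 C=23 D=49 E=57] avail[A=35 B=43 C=23 D=49 E=56] open={R2,R3,R4}
Step 6: reserve R5 E 3 -> on_hand[A=42 B=43 C=23 D=49 E=57] avail[A=35 B=43 C=23 D=49 E=53] open={R2,R3,R4,R5}
Step 7: cancel R5 -> on_hand[A=42 B=43 C=23 D=49 E=57] avail[A=35 B=43 C=23 D=49 E=56] open={R2,R3,R4}
Step 8: commit R2 -> on_hand[A=36 B=43 C=23 D=49 E=57] avail[A=35 B=43 C=23 D=49 E=56] open={R3,R4}
Step 9: commit R3 -> on_hand[A=35 B=43 C=23 D=49 E=57] avail[A=35 B=43 C=23 D=49 E=56] open={R4}
Step 10: reserve R6 D 7 -> on_hand[A=35 B=43 C=23 D=49 E=57] avail[A=35 B=43 C=23 D=42 E=56] open={R4,R6}
Step 11: reserve R7 B 4 -> on_hand[A=35 B=43 C=23 D=49 E=57] avail[A=35 B=39 C=23 D=42 E=56] open={R4,R6,R7}
Step 12: commit R6 -> on_hand[A=35 B=43 C=23 D=42 E=57] avail[A=35 B=39 C=23 D=42 E=56] open={R4,R7}
Step 13: cancel R7 -> on_hand[A=35 B=43 C=23 D=42 E=57] avail[A=35 B=43 C=23 D=42 E=56] open={R4}
Step 14: reserve R8 C 8 -> on_hand[A=35 B=43 C=23 D=42 E=57] avail[A=35 B=43 C=15 D=42 E=56] open={R4,R8}
Open reservations: ['R4', 'R8'] -> 2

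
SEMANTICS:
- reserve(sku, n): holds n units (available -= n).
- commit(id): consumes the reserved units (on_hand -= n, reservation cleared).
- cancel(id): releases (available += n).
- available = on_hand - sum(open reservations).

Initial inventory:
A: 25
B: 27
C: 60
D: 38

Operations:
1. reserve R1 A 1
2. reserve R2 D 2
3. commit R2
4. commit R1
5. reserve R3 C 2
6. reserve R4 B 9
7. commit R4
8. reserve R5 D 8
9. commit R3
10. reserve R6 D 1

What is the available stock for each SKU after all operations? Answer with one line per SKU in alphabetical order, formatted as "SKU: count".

Answer: A: 24
B: 18
C: 58
D: 27

Derivation:
Step 1: reserve R1 A 1 -> on_hand[A=25 B=27 C=60 D=38] avail[A=24 B=27 C=60 D=38] open={R1}
Step 2: reserve R2 D 2 -> on_hand[A=25 B=27 C=60 D=38] avail[A=24 B=27 C=60 D=36] open={R1,R2}
Step 3: commit R2 -> on_hand[A=25 B=27 C=60 D=36] avail[A=24 B=27 C=60 D=36] open={R1}
Step 4: commit R1 -> on_hand[A=24 B=27 C=60 D=36] avail[A=24 B=27 C=60 D=36] open={}
Step 5: reserve R3 C 2 -> on_hand[A=24 B=27 C=60 D=36] avail[A=24 B=27 C=58 D=36] open={R3}
Step 6: reserve R4 B 9 -> on_hand[A=24 B=27 C=60 D=36] avail[A=24 B=18 C=58 D=36] open={R3,R4}
Step 7: commit R4 -> on_hand[A=24 B=18 C=60 D=36] avail[A=24 B=18 C=58 D=36] open={R3}
Step 8: reserve R5 D 8 -> on_hand[A=24 B=18 C=60 D=36] avail[A=24 B=18 C=58 D=28] open={R3,R5}
Step 9: commit R3 -> on_hand[A=24 B=18 C=58 D=36] avail[A=24 B=18 C=58 D=28] open={R5}
Step 10: reserve R6 D 1 -> on_hand[A=24 B=18 C=58 D=36] avail[A=24 B=18 C=58 D=27] open={R5,R6}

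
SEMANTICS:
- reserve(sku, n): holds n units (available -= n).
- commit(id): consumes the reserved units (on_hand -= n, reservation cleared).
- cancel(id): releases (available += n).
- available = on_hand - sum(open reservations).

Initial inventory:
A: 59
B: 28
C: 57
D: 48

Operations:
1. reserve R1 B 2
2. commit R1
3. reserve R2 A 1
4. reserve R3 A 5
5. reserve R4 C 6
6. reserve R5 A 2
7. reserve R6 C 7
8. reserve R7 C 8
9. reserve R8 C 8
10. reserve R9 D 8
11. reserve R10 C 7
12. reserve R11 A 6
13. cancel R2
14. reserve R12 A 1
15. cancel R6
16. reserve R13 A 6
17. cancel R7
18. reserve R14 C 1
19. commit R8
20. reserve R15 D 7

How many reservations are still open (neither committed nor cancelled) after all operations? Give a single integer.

Answer: 10

Derivation:
Step 1: reserve R1 B 2 -> on_hand[A=59 B=28 C=57 D=48] avail[A=59 B=26 C=57 D=48] open={R1}
Step 2: commit R1 -> on_hand[A=59 B=26 C=57 D=48] avail[A=59 B=26 C=57 D=48] open={}
Step 3: reserve R2 A 1 -> on_hand[A=59 B=26 C=57 D=48] avail[A=58 B=26 C=57 D=48] open={R2}
Step 4: reserve R3 A 5 -> on_hand[A=59 B=26 C=57 D=48] avail[A=53 B=26 C=57 D=48] open={R2,R3}
Step 5: reserve R4 C 6 -> on_hand[A=59 B=26 C=57 D=48] avail[A=53 B=26 C=51 D=48] open={R2,R3,R4}
Step 6: reserve R5 A 2 -> on_hand[A=59 B=26 C=57 D=48] avail[A=51 B=26 C=51 D=48] open={R2,R3,R4,R5}
Step 7: reserve R6 C 7 -> on_hand[A=59 B=26 C=57 D=48] avail[A=51 B=26 C=44 D=48] open={R2,R3,R4,R5,R6}
Step 8: reserve R7 C 8 -> on_hand[A=59 B=26 C=57 D=48] avail[A=51 B=26 C=36 D=48] open={R2,R3,R4,R5,R6,R7}
Step 9: reserve R8 C 8 -> on_hand[A=59 B=26 C=57 D=48] avail[A=51 B=26 C=28 D=48] open={R2,R3,R4,R5,R6,R7,R8}
Step 10: reserve R9 D 8 -> on_hand[A=59 B=26 C=57 D=48] avail[A=51 B=26 C=28 D=40] open={R2,R3,R4,R5,R6,R7,R8,R9}
Step 11: reserve R10 C 7 -> on_hand[A=59 B=26 C=57 D=48] avail[A=51 B=26 C=21 D=40] open={R10,R2,R3,R4,R5,R6,R7,R8,R9}
Step 12: reserve R11 A 6 -> on_hand[A=59 B=26 C=57 D=48] avail[A=45 B=26 C=21 D=40] open={R10,R11,R2,R3,R4,R5,R6,R7,R8,R9}
Step 13: cancel R2 -> on_hand[A=59 B=26 C=57 D=48] avail[A=46 B=26 C=21 D=40] open={R10,R11,R3,R4,R5,R6,R7,R8,R9}
Step 14: reserve R12 A 1 -> on_hand[A=59 B=26 C=57 D=48] avail[A=45 B=26 C=21 D=40] open={R10,R11,R12,R3,R4,R5,R6,R7,R8,R9}
Step 15: cancel R6 -> on_hand[A=59 B=26 C=57 D=48] avail[A=45 B=26 C=28 D=40] open={R10,R11,R12,R3,R4,R5,R7,R8,R9}
Step 16: reserve R13 A 6 -> on_hand[A=59 B=26 C=57 D=48] avail[A=39 B=26 C=28 D=40] open={R10,R11,R12,R13,R3,R4,R5,R7,R8,R9}
Step 17: cancel R7 -> on_hand[A=59 B=26 C=57 D=48] avail[A=39 B=26 C=36 D=40] open={R10,R11,R12,R13,R3,R4,R5,R8,R9}
Step 18: reserve R14 C 1 -> on_hand[A=59 B=26 C=57 D=48] avail[A=39 B=26 C=35 D=40] open={R10,R11,R12,R13,R14,R3,R4,R5,R8,R9}
Step 19: commit R8 -> on_hand[A=59 B=26 C=49 D=48] avail[A=39 B=26 C=35 D=40] open={R10,R11,R12,R13,R14,R3,R4,R5,R9}
Step 20: reserve R15 D 7 -> on_hand[A=59 B=26 C=49 D=48] avail[A=39 B=26 C=35 D=33] open={R10,R11,R12,R13,R14,R15,R3,R4,R5,R9}
Open reservations: ['R10', 'R11', 'R12', 'R13', 'R14', 'R15', 'R3', 'R4', 'R5', 'R9'] -> 10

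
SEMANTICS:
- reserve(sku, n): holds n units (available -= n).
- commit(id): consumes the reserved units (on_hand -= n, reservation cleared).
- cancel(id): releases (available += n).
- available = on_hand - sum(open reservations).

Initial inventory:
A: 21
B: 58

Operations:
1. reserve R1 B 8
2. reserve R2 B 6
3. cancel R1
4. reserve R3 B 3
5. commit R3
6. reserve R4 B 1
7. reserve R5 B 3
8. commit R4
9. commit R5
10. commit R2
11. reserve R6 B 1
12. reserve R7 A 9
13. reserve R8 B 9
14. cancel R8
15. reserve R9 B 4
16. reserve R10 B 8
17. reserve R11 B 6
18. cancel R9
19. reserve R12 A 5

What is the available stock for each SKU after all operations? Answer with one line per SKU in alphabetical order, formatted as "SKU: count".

Answer: A: 7
B: 30

Derivation:
Step 1: reserve R1 B 8 -> on_hand[A=21 B=58] avail[A=21 B=50] open={R1}
Step 2: reserve R2 B 6 -> on_hand[A=21 B=58] avail[A=21 B=44] open={R1,R2}
Step 3: cancel R1 -> on_hand[A=21 B=58] avail[A=21 B=52] open={R2}
Step 4: reserve R3 B 3 -> on_hand[A=21 B=58] avail[A=21 B=49] open={R2,R3}
Step 5: commit R3 -> on_hand[A=21 B=55] avail[A=21 B=49] open={R2}
Step 6: reserve R4 B 1 -> on_hand[A=21 B=55] avail[A=21 B=48] open={R2,R4}
Step 7: reserve R5 B 3 -> on_hand[A=21 B=55] avail[A=21 B=45] open={R2,R4,R5}
Step 8: commit R4 -> on_hand[A=21 B=54] avail[A=21 B=45] open={R2,R5}
Step 9: commit R5 -> on_hand[A=21 B=51] avail[A=21 B=45] open={R2}
Step 10: commit R2 -> on_hand[A=21 B=45] avail[A=21 B=45] open={}
Step 11: reserve R6 B 1 -> on_hand[A=21 B=45] avail[A=21 B=44] open={R6}
Step 12: reserve R7 A 9 -> on_hand[A=21 B=45] avail[A=12 B=44] open={R6,R7}
Step 13: reserve R8 B 9 -> on_hand[A=21 B=45] avail[A=12 B=35] open={R6,R7,R8}
Step 14: cancel R8 -> on_hand[A=21 B=45] avail[A=12 B=44] open={R6,R7}
Step 15: reserve R9 B 4 -> on_hand[A=21 B=45] avail[A=12 B=40] open={R6,R7,R9}
Step 16: reserve R10 B 8 -> on_hand[A=21 B=45] avail[A=12 B=32] open={R10,R6,R7,R9}
Step 17: reserve R11 B 6 -> on_hand[A=21 B=45] avail[A=12 B=26] open={R10,R11,R6,R7,R9}
Step 18: cancel R9 -> on_hand[A=21 B=45] avail[A=12 B=30] open={R10,R11,R6,R7}
Step 19: reserve R12 A 5 -> on_hand[A=21 B=45] avail[A=7 B=30] open={R10,R11,R12,R6,R7}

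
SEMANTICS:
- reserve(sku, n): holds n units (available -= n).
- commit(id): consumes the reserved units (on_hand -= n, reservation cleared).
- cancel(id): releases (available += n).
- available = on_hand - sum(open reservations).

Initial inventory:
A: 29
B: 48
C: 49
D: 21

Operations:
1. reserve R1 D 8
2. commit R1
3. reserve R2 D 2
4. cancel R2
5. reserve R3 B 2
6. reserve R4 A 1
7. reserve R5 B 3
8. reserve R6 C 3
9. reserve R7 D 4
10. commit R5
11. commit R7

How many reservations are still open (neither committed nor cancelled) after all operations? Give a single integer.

Answer: 3

Derivation:
Step 1: reserve R1 D 8 -> on_hand[A=29 B=48 C=49 D=21] avail[A=29 B=48 C=49 D=13] open={R1}
Step 2: commit R1 -> on_hand[A=29 B=48 C=49 D=13] avail[A=29 B=48 C=49 D=13] open={}
Step 3: reserve R2 D 2 -> on_hand[A=29 B=48 C=49 D=13] avail[A=29 B=48 C=49 D=11] open={R2}
Step 4: cancel R2 -> on_hand[A=29 B=48 C=49 D=13] avail[A=29 B=48 C=49 D=13] open={}
Step 5: reserve R3 B 2 -> on_hand[A=29 B=48 C=49 D=13] avail[A=29 B=46 C=49 D=13] open={R3}
Step 6: reserve R4 A 1 -> on_hand[A=29 B=48 C=49 D=13] avail[A=28 B=46 C=49 D=13] open={R3,R4}
Step 7: reserve R5 B 3 -> on_hand[A=29 B=48 C=49 D=13] avail[A=28 B=43 C=49 D=13] open={R3,R4,R5}
Step 8: reserve R6 C 3 -> on_hand[A=29 B=48 C=49 D=13] avail[A=28 B=43 C=46 D=13] open={R3,R4,R5,R6}
Step 9: reserve R7 D 4 -> on_hand[A=29 B=48 C=49 D=13] avail[A=28 B=43 C=46 D=9] open={R3,R4,R5,R6,R7}
Step 10: commit R5 -> on_hand[A=29 B=45 C=49 D=13] avail[A=28 B=43 C=46 D=9] open={R3,R4,R6,R7}
Step 11: commit R7 -> on_hand[A=29 B=45 C=49 D=9] avail[A=28 B=43 C=46 D=9] open={R3,R4,R6}
Open reservations: ['R3', 'R4', 'R6'] -> 3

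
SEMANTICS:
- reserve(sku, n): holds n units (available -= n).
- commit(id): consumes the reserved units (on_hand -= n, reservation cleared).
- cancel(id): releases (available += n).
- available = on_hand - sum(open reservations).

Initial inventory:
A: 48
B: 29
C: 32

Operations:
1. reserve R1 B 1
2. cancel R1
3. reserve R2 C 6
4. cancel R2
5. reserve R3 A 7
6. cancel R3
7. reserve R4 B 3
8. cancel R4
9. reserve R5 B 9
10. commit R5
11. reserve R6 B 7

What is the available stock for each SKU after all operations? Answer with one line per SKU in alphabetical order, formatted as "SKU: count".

Step 1: reserve R1 B 1 -> on_hand[A=48 B=29 C=32] avail[A=48 B=28 C=32] open={R1}
Step 2: cancel R1 -> on_hand[A=48 B=29 C=32] avail[A=48 B=29 C=32] open={}
Step 3: reserve R2 C 6 -> on_hand[A=48 B=29 C=32] avail[A=48 B=29 C=26] open={R2}
Step 4: cancel R2 -> on_hand[A=48 B=29 C=32] avail[A=48 B=29 C=32] open={}
Step 5: reserve R3 A 7 -> on_hand[A=48 B=29 C=32] avail[A=41 B=29 C=32] open={R3}
Step 6: cancel R3 -> on_hand[A=48 B=29 C=32] avail[A=48 B=29 C=32] open={}
Step 7: reserve R4 B 3 -> on_hand[A=48 B=29 C=32] avail[A=48 B=26 C=32] open={R4}
Step 8: cancel R4 -> on_hand[A=48 B=29 C=32] avail[A=48 B=29 C=32] open={}
Step 9: reserve R5 B 9 -> on_hand[A=48 B=29 C=32] avail[A=48 B=20 C=32] open={R5}
Step 10: commit R5 -> on_hand[A=48 B=20 C=32] avail[A=48 B=20 C=32] open={}
Step 11: reserve R6 B 7 -> on_hand[A=48 B=20 C=32] avail[A=48 B=13 C=32] open={R6}

Answer: A: 48
B: 13
C: 32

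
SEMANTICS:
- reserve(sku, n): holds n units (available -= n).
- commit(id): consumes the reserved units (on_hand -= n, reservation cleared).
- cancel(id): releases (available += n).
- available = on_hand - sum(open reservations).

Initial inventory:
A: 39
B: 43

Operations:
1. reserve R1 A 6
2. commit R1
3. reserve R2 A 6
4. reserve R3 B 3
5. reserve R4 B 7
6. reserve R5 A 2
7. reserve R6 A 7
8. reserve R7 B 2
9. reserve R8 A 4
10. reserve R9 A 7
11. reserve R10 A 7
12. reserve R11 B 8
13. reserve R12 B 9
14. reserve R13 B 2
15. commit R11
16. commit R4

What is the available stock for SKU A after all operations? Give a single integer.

Answer: 0

Derivation:
Step 1: reserve R1 A 6 -> on_hand[A=39 B=43] avail[A=33 B=43] open={R1}
Step 2: commit R1 -> on_hand[A=33 B=43] avail[A=33 B=43] open={}
Step 3: reserve R2 A 6 -> on_hand[A=33 B=43] avail[A=27 B=43] open={R2}
Step 4: reserve R3 B 3 -> on_hand[A=33 B=43] avail[A=27 B=40] open={R2,R3}
Step 5: reserve R4 B 7 -> on_hand[A=33 B=43] avail[A=27 B=33] open={R2,R3,R4}
Step 6: reserve R5 A 2 -> on_hand[A=33 B=43] avail[A=25 B=33] open={R2,R3,R4,R5}
Step 7: reserve R6 A 7 -> on_hand[A=33 B=43] avail[A=18 B=33] open={R2,R3,R4,R5,R6}
Step 8: reserve R7 B 2 -> on_hand[A=33 B=43] avail[A=18 B=31] open={R2,R3,R4,R5,R6,R7}
Step 9: reserve R8 A 4 -> on_hand[A=33 B=43] avail[A=14 B=31] open={R2,R3,R4,R5,R6,R7,R8}
Step 10: reserve R9 A 7 -> on_hand[A=33 B=43] avail[A=7 B=31] open={R2,R3,R4,R5,R6,R7,R8,R9}
Step 11: reserve R10 A 7 -> on_hand[A=33 B=43] avail[A=0 B=31] open={R10,R2,R3,R4,R5,R6,R7,R8,R9}
Step 12: reserve R11 B 8 -> on_hand[A=33 B=43] avail[A=0 B=23] open={R10,R11,R2,R3,R4,R5,R6,R7,R8,R9}
Step 13: reserve R12 B 9 -> on_hand[A=33 B=43] avail[A=0 B=14] open={R10,R11,R12,R2,R3,R4,R5,R6,R7,R8,R9}
Step 14: reserve R13 B 2 -> on_hand[A=33 B=43] avail[A=0 B=12] open={R10,R11,R12,R13,R2,R3,R4,R5,R6,R7,R8,R9}
Step 15: commit R11 -> on_hand[A=33 B=35] avail[A=0 B=12] open={R10,R12,R13,R2,R3,R4,R5,R6,R7,R8,R9}
Step 16: commit R4 -> on_hand[A=33 B=28] avail[A=0 B=12] open={R10,R12,R13,R2,R3,R5,R6,R7,R8,R9}
Final available[A] = 0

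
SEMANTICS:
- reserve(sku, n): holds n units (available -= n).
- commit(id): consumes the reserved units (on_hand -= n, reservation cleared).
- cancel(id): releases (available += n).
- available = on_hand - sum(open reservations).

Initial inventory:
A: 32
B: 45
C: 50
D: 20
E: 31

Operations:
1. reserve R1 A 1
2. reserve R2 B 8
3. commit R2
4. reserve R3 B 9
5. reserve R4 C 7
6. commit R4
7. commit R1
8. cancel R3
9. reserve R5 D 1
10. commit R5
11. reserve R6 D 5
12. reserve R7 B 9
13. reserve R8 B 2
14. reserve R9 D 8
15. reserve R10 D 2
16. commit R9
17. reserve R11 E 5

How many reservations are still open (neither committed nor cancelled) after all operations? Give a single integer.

Step 1: reserve R1 A 1 -> on_hand[A=32 B=45 C=50 D=20 E=31] avail[A=31 B=45 C=50 D=20 E=31] open={R1}
Step 2: reserve R2 B 8 -> on_hand[A=32 B=45 C=50 D=20 E=31] avail[A=31 B=37 C=50 D=20 E=31] open={R1,R2}
Step 3: commit R2 -> on_hand[A=32 B=37 C=50 D=20 E=31] avail[A=31 B=37 C=50 D=20 E=31] open={R1}
Step 4: reserve R3 B 9 -> on_hand[A=32 B=37 C=50 D=20 E=31] avail[A=31 B=28 C=50 D=20 E=31] open={R1,R3}
Step 5: reserve R4 C 7 -> on_hand[A=32 B=37 C=50 D=20 E=31] avail[A=31 B=28 C=43 D=20 E=31] open={R1,R3,R4}
Step 6: commit R4 -> on_hand[A=32 B=37 C=43 D=20 E=31] avail[A=31 B=28 C=43 D=20 E=31] open={R1,R3}
Step 7: commit R1 -> on_hand[A=31 B=37 C=43 D=20 E=31] avail[A=31 B=28 C=43 D=20 E=31] open={R3}
Step 8: cancel R3 -> on_hand[A=31 B=37 C=43 D=20 E=31] avail[A=31 B=37 C=43 D=20 E=31] open={}
Step 9: reserve R5 D 1 -> on_hand[A=31 B=37 C=43 D=20 E=31] avail[A=31 B=37 C=43 D=19 E=31] open={R5}
Step 10: commit R5 -> on_hand[A=31 B=37 C=43 D=19 E=31] avail[A=31 B=37 C=43 D=19 E=31] open={}
Step 11: reserve R6 D 5 -> on_hand[A=31 B=37 C=43 D=19 E=31] avail[A=31 B=37 C=43 D=14 E=31] open={R6}
Step 12: reserve R7 B 9 -> on_hand[A=31 B=37 C=43 D=19 E=31] avail[A=31 B=28 C=43 D=14 E=31] open={R6,R7}
Step 13: reserve R8 B 2 -> on_hand[A=31 B=37 C=43 D=19 E=31] avail[A=31 B=26 C=43 D=14 E=31] open={R6,R7,R8}
Step 14: reserve R9 D 8 -> on_hand[A=31 B=37 C=43 D=19 E=31] avail[A=31 B=26 C=43 D=6 E=31] open={R6,R7,R8,R9}
Step 15: reserve R10 D 2 -> on_hand[A=31 B=37 C=43 D=19 E=31] avail[A=31 B=26 C=43 D=4 E=31] open={R10,R6,R7,R8,R9}
Step 16: commit R9 -> on_hand[A=31 B=37 C=43 D=11 E=31] avail[A=31 B=26 C=43 D=4 E=31] open={R10,R6,R7,R8}
Step 17: reserve R11 E 5 -> on_hand[A=31 B=37 C=43 D=11 E=31] avail[A=31 B=26 C=43 D=4 E=26] open={R10,R11,R6,R7,R8}
Open reservations: ['R10', 'R11', 'R6', 'R7', 'R8'] -> 5

Answer: 5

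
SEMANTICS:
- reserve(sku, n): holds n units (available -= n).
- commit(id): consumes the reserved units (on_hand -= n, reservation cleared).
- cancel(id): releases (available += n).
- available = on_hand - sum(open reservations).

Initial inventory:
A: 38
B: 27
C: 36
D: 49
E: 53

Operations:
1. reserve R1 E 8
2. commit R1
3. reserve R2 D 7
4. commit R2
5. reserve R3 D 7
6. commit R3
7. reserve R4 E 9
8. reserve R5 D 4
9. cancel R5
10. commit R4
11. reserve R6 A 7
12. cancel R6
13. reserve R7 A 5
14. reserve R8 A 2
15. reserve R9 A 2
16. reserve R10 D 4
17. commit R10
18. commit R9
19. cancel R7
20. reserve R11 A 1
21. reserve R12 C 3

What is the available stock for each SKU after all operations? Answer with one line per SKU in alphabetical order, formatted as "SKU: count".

Step 1: reserve R1 E 8 -> on_hand[A=38 B=27 C=36 D=49 E=53] avail[A=38 B=27 C=36 D=49 E=45] open={R1}
Step 2: commit R1 -> on_hand[A=38 B=27 C=36 D=49 E=45] avail[A=38 B=27 C=36 D=49 E=45] open={}
Step 3: reserve R2 D 7 -> on_hand[A=38 B=27 C=36 D=49 E=45] avail[A=38 B=27 C=36 D=42 E=45] open={R2}
Step 4: commit R2 -> on_hand[A=38 B=27 C=36 D=42 E=45] avail[A=38 B=27 C=36 D=42 E=45] open={}
Step 5: reserve R3 D 7 -> on_hand[A=38 B=27 C=36 D=42 E=45] avail[A=38 B=27 C=36 D=35 E=45] open={R3}
Step 6: commit R3 -> on_hand[A=38 B=27 C=36 D=35 E=45] avail[A=38 B=27 C=36 D=35 E=45] open={}
Step 7: reserve R4 E 9 -> on_hand[A=38 B=27 C=36 D=35 E=45] avail[A=38 B=27 C=36 D=35 E=36] open={R4}
Step 8: reserve R5 D 4 -> on_hand[A=38 B=27 C=36 D=35 E=45] avail[A=38 B=27 C=36 D=31 E=36] open={R4,R5}
Step 9: cancel R5 -> on_hand[A=38 B=27 C=36 D=35 E=45] avail[A=38 B=27 C=36 D=35 E=36] open={R4}
Step 10: commit R4 -> on_hand[A=38 B=27 C=36 D=35 E=36] avail[A=38 B=27 C=36 D=35 E=36] open={}
Step 11: reserve R6 A 7 -> on_hand[A=38 B=27 C=36 D=35 E=36] avail[A=31 B=27 C=36 D=35 E=36] open={R6}
Step 12: cancel R6 -> on_hand[A=38 B=27 C=36 D=35 E=36] avail[A=38 B=27 C=36 D=35 E=36] open={}
Step 13: reserve R7 A 5 -> on_hand[A=38 B=27 C=36 D=35 E=36] avail[A=33 B=27 C=36 D=35 E=36] open={R7}
Step 14: reserve R8 A 2 -> on_hand[A=38 B=27 C=36 D=35 E=36] avail[A=31 B=27 C=36 D=35 E=36] open={R7,R8}
Step 15: reserve R9 A 2 -> on_hand[A=38 B=27 C=36 D=35 E=36] avail[A=29 B=27 C=36 D=35 E=36] open={R7,R8,R9}
Step 16: reserve R10 D 4 -> on_hand[A=38 B=27 C=36 D=35 E=36] avail[A=29 B=27 C=36 D=31 E=36] open={R10,R7,R8,R9}
Step 17: commit R10 -> on_hand[A=38 B=27 C=36 D=31 E=36] avail[A=29 B=27 C=36 D=31 E=36] open={R7,R8,R9}
Step 18: commit R9 -> on_hand[A=36 B=27 C=36 D=31 E=36] avail[A=29 B=27 C=36 D=31 E=36] open={R7,R8}
Step 19: cancel R7 -> on_hand[A=36 B=27 C=36 D=31 E=36] avail[A=34 B=27 C=36 D=31 E=36] open={R8}
Step 20: reserve R11 A 1 -> on_hand[A=36 B=27 C=36 D=31 E=36] avail[A=33 B=27 C=36 D=31 E=36] open={R11,R8}
Step 21: reserve R12 C 3 -> on_hand[A=36 B=27 C=36 D=31 E=36] avail[A=33 B=27 C=33 D=31 E=36] open={R11,R12,R8}

Answer: A: 33
B: 27
C: 33
D: 31
E: 36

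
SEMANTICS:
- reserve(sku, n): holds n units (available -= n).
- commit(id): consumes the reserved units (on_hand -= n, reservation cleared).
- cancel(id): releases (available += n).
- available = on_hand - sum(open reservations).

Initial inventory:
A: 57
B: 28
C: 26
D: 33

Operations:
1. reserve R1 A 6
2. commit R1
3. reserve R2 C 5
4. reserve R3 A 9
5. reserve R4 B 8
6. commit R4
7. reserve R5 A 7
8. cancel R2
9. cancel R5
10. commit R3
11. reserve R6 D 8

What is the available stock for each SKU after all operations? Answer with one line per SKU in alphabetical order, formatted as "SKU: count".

Answer: A: 42
B: 20
C: 26
D: 25

Derivation:
Step 1: reserve R1 A 6 -> on_hand[A=57 B=28 C=26 D=33] avail[A=51 B=28 C=26 D=33] open={R1}
Step 2: commit R1 -> on_hand[A=51 B=28 C=26 D=33] avail[A=51 B=28 C=26 D=33] open={}
Step 3: reserve R2 C 5 -> on_hand[A=51 B=28 C=26 D=33] avail[A=51 B=28 C=21 D=33] open={R2}
Step 4: reserve R3 A 9 -> on_hand[A=51 B=28 C=26 D=33] avail[A=42 B=28 C=21 D=33] open={R2,R3}
Step 5: reserve R4 B 8 -> on_hand[A=51 B=28 C=26 D=33] avail[A=42 B=20 C=21 D=33] open={R2,R3,R4}
Step 6: commit R4 -> on_hand[A=51 B=20 C=26 D=33] avail[A=42 B=20 C=21 D=33] open={R2,R3}
Step 7: reserve R5 A 7 -> on_hand[A=51 B=20 C=26 D=33] avail[A=35 B=20 C=21 D=33] open={R2,R3,R5}
Step 8: cancel R2 -> on_hand[A=51 B=20 C=26 D=33] avail[A=35 B=20 C=26 D=33] open={R3,R5}
Step 9: cancel R5 -> on_hand[A=51 B=20 C=26 D=33] avail[A=42 B=20 C=26 D=33] open={R3}
Step 10: commit R3 -> on_hand[A=42 B=20 C=26 D=33] avail[A=42 B=20 C=26 D=33] open={}
Step 11: reserve R6 D 8 -> on_hand[A=42 B=20 C=26 D=33] avail[A=42 B=20 C=26 D=25] open={R6}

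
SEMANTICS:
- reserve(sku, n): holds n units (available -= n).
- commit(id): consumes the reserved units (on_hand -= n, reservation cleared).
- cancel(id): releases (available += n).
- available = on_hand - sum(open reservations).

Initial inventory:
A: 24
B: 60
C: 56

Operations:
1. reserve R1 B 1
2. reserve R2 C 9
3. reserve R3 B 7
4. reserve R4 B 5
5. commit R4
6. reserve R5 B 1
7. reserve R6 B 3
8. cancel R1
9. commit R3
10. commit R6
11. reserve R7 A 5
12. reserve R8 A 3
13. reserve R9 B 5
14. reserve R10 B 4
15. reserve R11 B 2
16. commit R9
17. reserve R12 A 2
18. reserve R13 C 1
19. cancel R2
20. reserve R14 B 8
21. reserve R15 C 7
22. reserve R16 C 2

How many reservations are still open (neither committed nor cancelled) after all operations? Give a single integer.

Step 1: reserve R1 B 1 -> on_hand[A=24 B=60 C=56] avail[A=24 B=59 C=56] open={R1}
Step 2: reserve R2 C 9 -> on_hand[A=24 B=60 C=56] avail[A=24 B=59 C=47] open={R1,R2}
Step 3: reserve R3 B 7 -> on_hand[A=24 B=60 C=56] avail[A=24 B=52 C=47] open={R1,R2,R3}
Step 4: reserve R4 B 5 -> on_hand[A=24 B=60 C=56] avail[A=24 B=47 C=47] open={R1,R2,R3,R4}
Step 5: commit R4 -> on_hand[A=24 B=55 C=56] avail[A=24 B=47 C=47] open={R1,R2,R3}
Step 6: reserve R5 B 1 -> on_hand[A=24 B=55 C=56] avail[A=24 B=46 C=47] open={R1,R2,R3,R5}
Step 7: reserve R6 B 3 -> on_hand[A=24 B=55 C=56] avail[A=24 B=43 C=47] open={R1,R2,R3,R5,R6}
Step 8: cancel R1 -> on_hand[A=24 B=55 C=56] avail[A=24 B=44 C=47] open={R2,R3,R5,R6}
Step 9: commit R3 -> on_hand[A=24 B=48 C=56] avail[A=24 B=44 C=47] open={R2,R5,R6}
Step 10: commit R6 -> on_hand[A=24 B=45 C=56] avail[A=24 B=44 C=47] open={R2,R5}
Step 11: reserve R7 A 5 -> on_hand[A=24 B=45 C=56] avail[A=19 B=44 C=47] open={R2,R5,R7}
Step 12: reserve R8 A 3 -> on_hand[A=24 B=45 C=56] avail[A=16 B=44 C=47] open={R2,R5,R7,R8}
Step 13: reserve R9 B 5 -> on_hand[A=24 B=45 C=56] avail[A=16 B=39 C=47] open={R2,R5,R7,R8,R9}
Step 14: reserve R10 B 4 -> on_hand[A=24 B=45 C=56] avail[A=16 B=35 C=47] open={R10,R2,R5,R7,R8,R9}
Step 15: reserve R11 B 2 -> on_hand[A=24 B=45 C=56] avail[A=16 B=33 C=47] open={R10,R11,R2,R5,R7,R8,R9}
Step 16: commit R9 -> on_hand[A=24 B=40 C=56] avail[A=16 B=33 C=47] open={R10,R11,R2,R5,R7,R8}
Step 17: reserve R12 A 2 -> on_hand[A=24 B=40 C=56] avail[A=14 B=33 C=47] open={R10,R11,R12,R2,R5,R7,R8}
Step 18: reserve R13 C 1 -> on_hand[A=24 B=40 C=56] avail[A=14 B=33 C=46] open={R10,R11,R12,R13,R2,R5,R7,R8}
Step 19: cancel R2 -> on_hand[A=24 B=40 C=56] avail[A=14 B=33 C=55] open={R10,R11,R12,R13,R5,R7,R8}
Step 20: reserve R14 B 8 -> on_hand[A=24 B=40 C=56] avail[A=14 B=25 C=55] open={R10,R11,R12,R13,R14,R5,R7,R8}
Step 21: reserve R15 C 7 -> on_hand[A=24 B=40 C=56] avail[A=14 B=25 C=48] open={R10,R11,R12,R13,R14,R15,R5,R7,R8}
Step 22: reserve R16 C 2 -> on_hand[A=24 B=40 C=56] avail[A=14 B=25 C=46] open={R10,R11,R12,R13,R14,R15,R16,R5,R7,R8}
Open reservations: ['R10', 'R11', 'R12', 'R13', 'R14', 'R15', 'R16', 'R5', 'R7', 'R8'] -> 10

Answer: 10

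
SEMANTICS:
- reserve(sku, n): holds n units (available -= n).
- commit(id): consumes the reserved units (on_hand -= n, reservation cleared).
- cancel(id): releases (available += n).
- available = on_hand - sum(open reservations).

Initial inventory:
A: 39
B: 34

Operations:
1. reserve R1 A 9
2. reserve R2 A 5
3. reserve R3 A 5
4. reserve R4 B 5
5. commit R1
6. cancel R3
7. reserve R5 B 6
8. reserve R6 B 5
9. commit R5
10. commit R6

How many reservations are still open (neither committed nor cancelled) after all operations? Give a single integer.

Step 1: reserve R1 A 9 -> on_hand[A=39 B=34] avail[A=30 B=34] open={R1}
Step 2: reserve R2 A 5 -> on_hand[A=39 B=34] avail[A=25 B=34] open={R1,R2}
Step 3: reserve R3 A 5 -> on_hand[A=39 B=34] avail[A=20 B=34] open={R1,R2,R3}
Step 4: reserve R4 B 5 -> on_hand[A=39 B=34] avail[A=20 B=29] open={R1,R2,R3,R4}
Step 5: commit R1 -> on_hand[A=30 B=34] avail[A=20 B=29] open={R2,R3,R4}
Step 6: cancel R3 -> on_hand[A=30 B=34] avail[A=25 B=29] open={R2,R4}
Step 7: reserve R5 B 6 -> on_hand[A=30 B=34] avail[A=25 B=23] open={R2,R4,R5}
Step 8: reserve R6 B 5 -> on_hand[A=30 B=34] avail[A=25 B=18] open={R2,R4,R5,R6}
Step 9: commit R5 -> on_hand[A=30 B=28] avail[A=25 B=18] open={R2,R4,R6}
Step 10: commit R6 -> on_hand[A=30 B=23] avail[A=25 B=18] open={R2,R4}
Open reservations: ['R2', 'R4'] -> 2

Answer: 2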